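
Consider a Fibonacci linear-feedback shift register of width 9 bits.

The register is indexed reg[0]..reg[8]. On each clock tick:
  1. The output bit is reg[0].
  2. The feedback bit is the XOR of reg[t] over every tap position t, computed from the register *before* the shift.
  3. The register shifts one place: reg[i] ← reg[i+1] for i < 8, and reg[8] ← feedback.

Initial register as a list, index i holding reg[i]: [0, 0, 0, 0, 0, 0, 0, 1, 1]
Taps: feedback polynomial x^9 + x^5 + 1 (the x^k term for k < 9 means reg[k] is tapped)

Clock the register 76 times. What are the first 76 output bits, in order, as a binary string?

k : reg_k → out_k, fb_k
0: 000000011 → 0, fb=0
1: 000000110 → 0, fb=0
2: 000001100 → 0, fb=1
3: 000011001 → 0, fb=1
4: 000110011 → 0, fb=0
5: 001100110 → 0, fb=0
6: 011001100 → 0, fb=1
7: 110011001 → 1, fb=0
8: 100110010 → 1, fb=1
9: 001100101 → 0, fb=0
10: 011001010 → 0, fb=1
11: 110010101 → 1, fb=1
12: 100101011 → 1, fb=0
13: 001010110 → 0, fb=0
14: 010101100 → 0, fb=1
15: 101011001 → 1, fb=0
16: 010110010 → 0, fb=0
17: 101100100 → 1, fb=1
18: 011001001 → 0, fb=1
19: 110010011 → 1, fb=1
20: 100100111 → 1, fb=1
21: 001001111 → 0, fb=1
22: 010011111 → 0, fb=1
23: 100111111 → 1, fb=0
24: 001111110 → 0, fb=1
25: 011111101 → 0, fb=1
26: 111111011 → 1, fb=0
27: 111110110 → 1, fb=1
28: 111101101 → 1, fb=0
29: 111011010 → 1, fb=0
30: 110110100 → 1, fb=1
31: 101101001 → 1, fb=0
32: 011010010 → 0, fb=0
33: 110100100 → 1, fb=1
34: 101001001 → 1, fb=0
35: 010010010 → 0, fb=0
36: 100100100 → 1, fb=1
37: 001001001 → 0, fb=1
38: 010010011 → 0, fb=0
39: 100100110 → 1, fb=1
40: 001001101 → 0, fb=1
41: 010011011 → 0, fb=1
42: 100110111 → 1, fb=1
43: 001101111 → 0, fb=1
44: 011011111 → 0, fb=1
45: 110111111 → 1, fb=0
46: 101111110 → 1, fb=0
47: 011111100 → 0, fb=1
48: 111111001 → 1, fb=0
49: 111110010 → 1, fb=1
50: 111100101 → 1, fb=1
51: 111001011 → 1, fb=0
52: 110010110 → 1, fb=1
53: 100101101 → 1, fb=0
54: 001011010 → 0, fb=1
55: 010110101 → 0, fb=0
56: 101101010 → 1, fb=0
57: 011010100 → 0, fb=0
58: 110101000 → 1, fb=0
59: 101010000 → 1, fb=1
60: 010100001 → 0, fb=0
61: 101000010 → 1, fb=1
62: 010000101 → 0, fb=0
63: 100001010 → 1, fb=0
64: 000010100 → 0, fb=0
65: 000101000 → 0, fb=1
66: 001010001 → 0, fb=0
67: 010100010 → 0, fb=0
68: 101000100 → 1, fb=1
69: 010001001 → 0, fb=1
70: 100010011 → 1, fb=1
71: 000100111 → 0, fb=0
72: 001001110 → 0, fb=1
73: 010011101 → 0, fb=1
74: 100111011 → 1, fb=0
75: 001110110 → 0, fb=0

0000000110011001010110010011111101101001001001101111110010110101000010100010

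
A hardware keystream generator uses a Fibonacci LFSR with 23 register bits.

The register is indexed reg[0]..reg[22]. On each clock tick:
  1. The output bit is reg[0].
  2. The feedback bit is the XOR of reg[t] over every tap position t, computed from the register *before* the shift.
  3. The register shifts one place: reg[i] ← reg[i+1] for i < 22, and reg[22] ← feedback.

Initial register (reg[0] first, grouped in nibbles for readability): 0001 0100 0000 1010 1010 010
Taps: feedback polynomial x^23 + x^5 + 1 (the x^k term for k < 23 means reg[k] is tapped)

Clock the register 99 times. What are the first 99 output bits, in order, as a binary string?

000101000000101010100101001010101011110000000000111110100111100000111111011010101111111110100100011

tick  register→output (feedback)
  0  00010100000010101010010→0 (1)
  1  00101000000101010100101→0 (0)
  2  01010000001010101001010→0 (0)
  3  10100000010101010010100→1 (1)
  4  01000000101010100101001→0 (0)
  5  10000001010101001010010→1 (1)
  6  00000010101010010100101→0 (0)
  7  00000101010100101001010→0 (1)
  8  00001010101001010010101→0 (0)
  9  00010101010010100101010→0 (1)
 10  00101010100101001010101→0 (0)
 11  01010101001010010101010→0 (1)
 12  10101010010100101010101→1 (1)
 13  01010100101001010101011→0 (1)
 14  10101001010010101010111→1 (1)
 15  01010010100101010101111→0 (0)
 16  10100101001010101011110→1 (0)
 17  01001010010101010111100→0 (0)
 18  10010100101010101111000→1 (0)
 19  00101001010101011110000→0 (0)
 20  01010010101010111100000→0 (0)
 21  10100101010101111000000→1 (0)
 22  01001010101011110000000→0 (0)
 23  10010101010111100000000→1 (0)
 24  00101010101111000000000→0 (0)
 25  01010101011110000000000→0 (1)
 26  10101010111100000000001→1 (1)
 27  01010101111000000000011→0 (1)
 28  10101011110000000000111→1 (1)
 29  01010111100000000001111→0 (1)
 30  10101111000000000011111→1 (0)
 31  01011110000000000111110→0 (1)
 32  10111100000000001111101→1 (0)
 33  01111000000000011111010→0 (0)
 34  11110000000000111110100→1 (1)
 35  11100000000001111101001→1 (1)
 36  11000000000011111010011→1 (1)
 37  10000000000111110100111→1 (1)
 38  00000000001111101001111→0 (0)
 39  00000000011111010011110→0 (0)
 40  00000000111110100111100→0 (0)
 41  00000001111101001111000→0 (0)
 42  00000011111010011110000→0 (0)
 43  00000111110100111100000→0 (1)
 44  00001111101001111000001→0 (1)
 45  00011111010011110000011→0 (1)
 46  00111110100111100000111→0 (1)
 47  01111101001111000001111→0 (1)
 48  11111010011110000011111→1 (1)
 49  11110100111100000111111→1 (0)
 50  11101001111000001111110→1 (1)
 51  11010011110000011111101→1 (1)
 52  10100111100000111111011→1 (0)
 53  01001111000001111110110→0 (1)
 54  10011110000011111101101→1 (0)
 55  00111100000111111011010→0 (1)
 56  01111000001111110110101→0 (0)
 57  11110000011111101101010→1 (1)
 58  11100000111111011010101→1 (1)
 59  11000001111110110101011→1 (1)
 60  10000011111101101010111→1 (1)
 61  00000111111011010101111→0 (1)
 62  00001111110110101011111→0 (1)
 63  00011111101101010111111→0 (1)
 64  00111111011010101111111→0 (1)
 65  01111110110101011111111→0 (1)
 66  11111101101010111111111→1 (0)
 67  11111011010101111111110→1 (1)
 68  11110110101011111111101→1 (0)
 69  11101101010111111111010→1 (0)
 70  11011010101111111110100→1 (1)
 71  10110101011111111101001→1 (0)
 72  01101010111111111010010→0 (0)
 73  11010101111111110100100→1 (0)
 74  10101011111111101001000→1 (1)
 75  01010111111111010010001→0 (1)
 76  10101111111110100100011→1 (0)
 77  01011111111101001000110→0 (1)
 78  10111111111010010001101→1 (0)
 79  01111111110100100011010→0 (1)
 80  11111111101001000110101→1 (0)
 81  11111111010010001101010→1 (0)
 82  11111110100100011010100→1 (0)
 83  11111101001000110101000→1 (0)
 84  11111010010001101010000→1 (1)
 85  11110100100011010100001→1 (0)
 86  11101001000110101000010→1 (1)
 87  11010010001101010000101→1 (1)
 88  10100100011010100001011→1 (0)
 89  01001000110101000010110→0 (0)
 90  10010001101010000101100→1 (1)
 91  00100011010100001011001→0 (0)
 92  01000110101000010110010→0 (1)
 93  10001101010000101100101→1 (0)
 94  00011010100001011001010→0 (0)
 95  00110101000010110010100→0 (1)
 96  01101010000101100101001→0 (0)
 97  11010100001011001010010→1 (0)
 98  10101000010110010100100→1 (1)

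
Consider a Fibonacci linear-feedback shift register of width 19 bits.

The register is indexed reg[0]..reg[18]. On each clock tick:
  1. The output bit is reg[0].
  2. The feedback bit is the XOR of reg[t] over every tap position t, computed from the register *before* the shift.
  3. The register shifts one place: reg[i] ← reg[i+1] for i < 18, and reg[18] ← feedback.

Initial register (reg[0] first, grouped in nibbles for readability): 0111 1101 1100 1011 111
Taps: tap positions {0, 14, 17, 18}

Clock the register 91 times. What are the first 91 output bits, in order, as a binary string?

0111110111001011111101101101001001010000011110100001010101011100111010100100110010010111111

k : reg_k → out_k, fb_k
0: 0111110111001011111 → 0, fb=1
1: 1111101110010111111 → 1, fb=0
2: 1111011100101111110 → 1, fb=1
3: 1110111001011111101 → 1, fb=1
4: 1101110010111111011 → 1, fb=0
5: 1011100101111110110 → 1, fb=1
6: 0111001011111101101 → 0, fb=1
7: 1110010111111011011 → 1, fb=0
8: 1100101111110110110 → 1, fb=1
9: 1001011111101101101 → 1, fb=0
10: 0010111111011011010 → 0, fb=0
11: 0101111110110110100 → 0, fb=1
12: 1011111101101101001 → 1, fb=0
13: 0111111011011010010 → 0, fb=0
14: 1111110110110100100 → 1, fb=1
15: 1111101101101001001 → 1, fb=0
16: 1111011011010010010 → 1, fb=1
17: 1110110110100100101 → 1, fb=0
18: 1101101101001001010 → 1, fb=0
19: 1011011010010010100 → 1, fb=0
20: 0110110100100101000 → 0, fb=0
21: 1101101001001010000 → 1, fb=0
22: 1011010010010100000 → 1, fb=1
23: 0110100100101000001 → 0, fb=1
24: 1101001001010000011 → 1, fb=1
25: 1010010010100000111 → 1, fb=1
26: 0100100101000001111 → 0, fb=0
27: 1001001010000011110 → 1, fb=1
28: 0010010100000111101 → 0, fb=0
29: 0100101000001111010 → 0, fb=0
30: 1001010000011110100 → 1, fb=0
31: 0010100000111101000 → 0, fb=0
32: 0101000001111010000 → 0, fb=1
33: 1010000011110100001 → 1, fb=0
34: 0100000111101000010 → 0, fb=1
35: 1000001111010000101 → 1, fb=0
36: 0000011110100001010 → 0, fb=1
37: 0000111101000010101 → 0, fb=0
38: 0001111010000101010 → 0, fb=1
39: 0011110100001010101 → 0, fb=0
40: 0111101000010101010 → 0, fb=1
41: 1111010000101010101 → 1, fb=1
42: 1110100001010101011 → 1, fb=1
43: 1101000010101010111 → 1, fb=0
44: 1010000101010101110 → 1, fb=0
45: 0100001010101011100 → 0, fb=1
46: 1000010101010111001 → 1, fb=1
47: 0000101010101110011 → 0, fb=1
48: 0001010101011100111 → 0, fb=0
49: 0010101010111001110 → 0, fb=1
50: 0101010101110011101 → 0, fb=0
51: 1010101011100111010 → 1, fb=1
52: 0101010111001110101 → 0, fb=0
53: 1010101110011101010 → 1, fb=0
54: 0101011100111010100 → 0, fb=1
55: 1010111001110101001 → 1, fb=0
56: 0101110011101010010 → 0, fb=0
57: 1011100111010100100 → 1, fb=1
58: 0111001110101001001 → 0, fb=1
59: 1110011101010010011 → 1, fb=0
60: 1100111010100100110 → 1, fb=0
61: 1001110101001001100 → 1, fb=1
62: 0011101010010011001 → 0, fb=0
63: 0111010100100110010 → 0, fb=0
64: 1110101001001100100 → 1, fb=1
65: 1101010010011001001 → 1, fb=0
66: 1010100100110010010 → 1, fb=1
67: 0101001001100100101 → 0, fb=1
68: 1010010011001001011 → 1, fb=1
69: 0100100110010010111 → 0, fb=1
70: 1001001100100101111 → 1, fb=1
71: 0010011001001011111 → 0, fb=1
72: 0100110010010111111 → 0, fb=1
73: 1001100100101111111 → 1, fb=0
74: 0011001001011111110 → 0, fb=0
75: 0110010010111111100 → 0, fb=1
76: 1100100101111111001 → 1, fb=1
77: 1001001011111110011 → 1, fb=0
78: 0010010111111100110 → 0, fb=1
79: 0100101111111001101 → 0, fb=1
80: 1001011111110011011 → 1, fb=0
81: 0010111111100110110 → 0, fb=0
82: 0101111111001101100 → 0, fb=0
83: 1011111110011011000 → 1, fb=0
84: 0111111100110110000 → 0, fb=1
85: 1111111001101100001 → 1, fb=0
86: 1111110011011000010 → 1, fb=0
87: 1111100110110000100 → 1, fb=1
88: 1111001101100001001 → 1, fb=0
89: 1110011011000010010 → 1, fb=1
90: 1100110110000100101 → 1, fb=0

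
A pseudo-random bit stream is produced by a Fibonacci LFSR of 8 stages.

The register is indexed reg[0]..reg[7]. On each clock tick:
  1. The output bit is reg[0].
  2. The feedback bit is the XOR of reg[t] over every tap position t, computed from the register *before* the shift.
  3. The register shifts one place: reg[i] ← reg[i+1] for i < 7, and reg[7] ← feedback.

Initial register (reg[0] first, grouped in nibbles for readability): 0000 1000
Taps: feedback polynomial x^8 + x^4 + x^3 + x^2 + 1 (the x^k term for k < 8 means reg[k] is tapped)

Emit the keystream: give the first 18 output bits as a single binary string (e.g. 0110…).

tick  register→output (feedback)
  0  00001000→0 (1)
  1  00010001→0 (1)
  2  00100011→0 (1)
  3  01000111→0 (0)
  4  10001110→1 (0)
  5  00011100→0 (0)
  6  00111000→0 (1)
  7  01110001→0 (0)
  8  11100010→1 (0)
  9  11000100→1 (1)
 10  10001001→1 (0)
 11  00010010→0 (1)
 12  00100101→0 (1)
 13  01001011→0 (1)
 14  10010111→1 (0)
 15  00101110→0 (0)
 16  01011100→0 (0)
 17  10111000→1 (0)

000010001110001001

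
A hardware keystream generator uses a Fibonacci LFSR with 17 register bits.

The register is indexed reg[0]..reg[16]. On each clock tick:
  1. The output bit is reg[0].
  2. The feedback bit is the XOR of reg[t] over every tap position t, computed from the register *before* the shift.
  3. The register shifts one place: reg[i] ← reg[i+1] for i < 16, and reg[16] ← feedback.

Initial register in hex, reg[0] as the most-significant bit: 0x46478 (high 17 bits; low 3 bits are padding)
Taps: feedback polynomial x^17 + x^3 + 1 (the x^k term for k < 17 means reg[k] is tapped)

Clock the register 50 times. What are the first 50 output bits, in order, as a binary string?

01000110010001111011101000111101001101011110101001

k : reg_k → out_k, fb_k
0: 01000110010001111 → 0, fb=0
1: 10001100100011110 → 1, fb=1
2: 00011001000111101 → 0, fb=1
3: 00110010001111011 → 0, fb=1
4: 01100100011110111 → 0, fb=0
5: 11001000111101110 → 1, fb=1
6: 10010001111011101 → 1, fb=0
7: 00100011110111010 → 0, fb=0
8: 01000111101110100 → 0, fb=0
9: 10001111011101000 → 1, fb=1
10: 00011110111010001 → 0, fb=1
11: 00111101110100011 → 0, fb=1
12: 01111011101000111 → 0, fb=1
13: 11110111010001111 → 1, fb=0
14: 11101110100011110 → 1, fb=1
15: 11011101000111101 → 1, fb=0
16: 10111010001111010 → 1, fb=0
17: 01110100011110100 → 0, fb=1
18: 11101000111101001 → 1, fb=1
19: 11010001111010011 → 1, fb=0
20: 10100011110100110 → 1, fb=1
21: 01000111101001101 → 0, fb=0
22: 10001111010011010 → 1, fb=1
23: 00011110100110101 → 0, fb=1
24: 00111101001101011 → 0, fb=1
25: 01111010011010111 → 0, fb=1
26: 11110100110101111 → 1, fb=0
27: 11101001101011110 → 1, fb=1
28: 11010011010111101 → 1, fb=0
29: 10100110101111010 → 1, fb=1
30: 01001101011110101 → 0, fb=0
31: 10011010111101010 → 1, fb=0
32: 00110101111010100 → 0, fb=1
33: 01101011110101001 → 0, fb=0
34: 11010111101010010 → 1, fb=0
35: 10101111010100100 → 1, fb=1
36: 01011110101001001 → 0, fb=1
37: 10111101010010011 → 1, fb=0
38: 01111010100100110 → 0, fb=1
39: 11110101001001101 → 1, fb=0
40: 11101010010011010 → 1, fb=1
41: 11010100100110101 → 1, fb=0
42: 10101001001101010 → 1, fb=1
43: 01010010011010101 → 0, fb=1
44: 10100100110101011 → 1, fb=1
45: 01001001101010111 → 0, fb=0
46: 10010011010101110 → 1, fb=0
47: 00100110101011100 → 0, fb=0
48: 01001101010111000 → 0, fb=0
49: 10011010101110000 → 1, fb=0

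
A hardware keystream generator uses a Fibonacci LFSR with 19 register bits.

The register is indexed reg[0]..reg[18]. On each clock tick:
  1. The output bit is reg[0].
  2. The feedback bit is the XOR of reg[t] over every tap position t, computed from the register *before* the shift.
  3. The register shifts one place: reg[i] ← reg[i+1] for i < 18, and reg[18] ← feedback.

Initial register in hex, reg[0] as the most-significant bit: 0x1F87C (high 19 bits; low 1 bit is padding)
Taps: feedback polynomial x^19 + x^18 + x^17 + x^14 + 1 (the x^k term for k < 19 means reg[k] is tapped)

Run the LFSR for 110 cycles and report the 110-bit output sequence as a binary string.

tick  register→output (feedback)
  0  0001111110000111110→0 (0)
  1  0011111100001111100→0 (1)
  2  0111111000011111001→0 (0)
  3  1111110000111110010→1 (1)
  4  1111100001111100101→1 (0)
  5  1111000011111001010→1 (0)
  6  1110000111110010100→1 (0)
  7  1100001111100101000→1 (1)
  8  1000011111001010001→1 (1)
  9  0000111110010100011→0 (0)
 10  0001111100101000110→0 (1)
 11  0011111001010001101→0 (1)
 12  0111110010100011011→0 (1)
 13  1111100101000110111→1 (0)
 14  1111001010001101110→1 (0)
 15  1110010100011011100→1 (0)
 16  1100101000110111000→1 (0)
 17  1001010001101110000→1 (0)
 18  0010100011011100000→0 (0)
 19  0101000110111000000→0 (0)
 20  1010001101110000000→1 (1)
 21  0100011011100000001→0 (1)
 22  1000110111000000011→1 (1)
 23  0001101110000000111→0 (0)
 24  0011011100000001110→0 (1)
 25  0110111000000011101→0 (0)
 26  1101110000000111010→1 (1)
 27  1011100000001110101→1 (1)
 28  0111000000011101011→0 (0)
 29  1110000000111010110→1 (1)
 30  1100000001110101101→1 (0)
 31  1000000011101011010→1 (1)
 32  0000000111010110101→0 (0)
 33  0000001110101101010→0 (1)
 34  0000011101011010101→0 (0)
 35  0000111010110101010→0 (1)
 36  0001110101101010101→0 (0)
 37  0011101011010101010→0 (1)
 38  0111010110101010101→0 (0)
 39  1110101101010101010→1 (0)
 40  1101011010101010100→1 (0)
 41  1010110101010101000→1 (1)
 42  0101101010101010001→0 (0)
 43  1011010101010100010→1 (0)
 44  0110101010101000100→0 (0)
 45  1101010101010001000→1 (1)
 46  1010101010100010001→1 (1)
 47  0101010101000100011→0 (0)
 48  1010101010001000110→1 (0)
 49  0101010100010001100→0 (0)
 50  1010101000100011000→1 (0)
 51  0101010001000110000→0 (1)
 52  1010100010001100001→1 (0)
 53  0101000100011000010→0 (1)
 54  1010001000110000101→1 (0)
 55  0100010001100001010→0 (1)
 56  1000100011000010101→1 (1)
 57  0001000110000101011→0 (0)
 58  0010001100001010110→0 (0)
 59  0100011000010101100→0 (0)
 60  1000110000101011000→1 (0)
 61  0001100001010110000→0 (1)
 62  0011000010101100001→0 (1)
 63  0110000101011000011→0 (0)
 64  1100001010110000110→1 (0)
 65  1000010101100001100→1 (1)
 66  0000101011000011001→0 (0)
 67  0001010110000110010→0 (0)
 68  0010101100001100100→0 (0)
 69  0101011000011001000→0 (0)
 70  1010110000110010000→1 (0)
 71  0101100001100100000→0 (0)
 72  1011000011001000000→1 (1)
 73  0110000110010000001→0 (1)
 74  1100001100100000011→1 (1)
 75  1000011001000000111→1 (1)
 76  0000110010000001111→0 (0)
 77  0001100100000011110→0 (0)
 78  0011001000000111100→0 (1)
 79  0110010000001111001→0 (0)
 80  1100100000011110010→1 (1)
 81  1001000000111100101→1 (0)
 82  0010000001111001010→0 (1)
 83  0100000011110010101→0 (0)
 84  1000000111100101010→1 (0)
 85  0000001111001010100→0 (1)
 86  0000011110010101001→0 (1)
 87  0000111100101010011→0 (1)
 88  0001111001010100111→0 (0)
 89  0011110010101001110→0 (1)
 90  0111100101010011101→0 (0)
 91  1111001010100111010→1 (1)
 92  1110010101001110101→1 (1)
 93  1100101010011101011→1 (1)
 94  1001010100111010111→1 (0)
 95  0010101001110101110→0 (1)
 96  0101010011101011101→0 (0)
 97  1010100111010111010→1 (1)
 98  0101001110101110101→0 (0)
 99  1010011101011101010→1 (0)
100  0100111010111010100→0 (1)
101  1001110101110101001→1 (0)
102  0011101011101010010→0 (0)
103  0111010111010100100→0 (0)
104  1110101110101001000→1 (1)
105  1101011101010010001→1 (1)
106  1010111010100100011→1 (1)
107  0101110101001000111→0 (0)
108  1011101010010001110→1 (0)
109  0111010100100011100→0 (1)

00011111100001111100101000110111000000011101011010101010100010001100001010110000110010000001111001010100111010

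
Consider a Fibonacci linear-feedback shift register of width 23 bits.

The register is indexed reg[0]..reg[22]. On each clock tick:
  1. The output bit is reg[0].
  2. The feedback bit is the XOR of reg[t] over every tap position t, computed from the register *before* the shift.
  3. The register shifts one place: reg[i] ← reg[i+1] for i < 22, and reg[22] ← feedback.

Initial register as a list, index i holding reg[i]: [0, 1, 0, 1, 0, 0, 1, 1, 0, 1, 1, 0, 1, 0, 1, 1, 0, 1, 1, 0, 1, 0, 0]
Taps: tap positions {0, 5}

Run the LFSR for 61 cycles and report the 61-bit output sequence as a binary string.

0101001101101011011010000111110000001100110011111111101100101

tick  register→output (feedback)
  0  01010011011010110110100→0 (0)
  1  10100110110101101101000→1 (0)
  2  01001101101011011010000→0 (1)
  3  10011011010110110100001→1 (1)
  4  00110110101101101000011→0 (1)
  5  01101101011011010000111→0 (1)
  6  11011010110110100001111→1 (1)
  7  10110101101101000011111→1 (0)
  8  01101011011010000111110→0 (0)
  9  11010110110100001111100→1 (0)
 10  10101101101000011111000→1 (0)
 11  01011011010000111110000→0 (0)
 12  10110110100001111100000→1 (0)
 13  01101101000011111000000→0 (1)
 14  11011010000111110000001→1 (1)
 15  10110100001111100000011→1 (0)
 16  01101000011111000000110→0 (0)
 17  11010000111110000001100→1 (1)
 18  10100001111100000011001→1 (1)
 19  01000011111000000110011→0 (0)
 20  10000111110000001100110→1 (0)
 21  00001111100000011001100→0 (1)
 22  00011111000000110011001→0 (1)
 23  00111110000001100110011→0 (1)
 24  01111100000011001100111→0 (1)
 25  11111000000110011001111→1 (1)
 26  11110000001100110011111→1 (1)
 27  11100000011001100111111→1 (1)
 28  11000000110011001111111→1 (1)
 29  10000001100110011111111→1 (1)
 30  00000011001100111111111→0 (0)
 31  00000110011001111111110→0 (1)
 32  00001100110011111111101→0 (1)
 33  00011001100111111111011→0 (0)
 34  00110011001111111110110→0 (0)
 35  01100110011111111101100→0 (1)
 36  11001100111111111011001→1 (0)
 37  10011001111111110110010→1 (1)
 38  00110011111111101100101→0 (0)
 39  01100111111111011001010→0 (1)
 40  11001111111110110010101→1 (0)
 41  10011111111101100101010→1 (0)
 42  00111111111011001010100→0 (1)
 43  01111111110110010101001→0 (1)
 44  11111111101100101010011→1 (0)
 45  11111111011001010100110→1 (0)
 46  11111110110010101001100→1 (0)
 47  11111101100101010011000→1 (0)
 48  11111011001010100110000→1 (1)
 49  11110110010101001100001→1 (0)
 50  11101100101010011000010→1 (0)
 51  11011001010100110000100→1 (1)
 52  10110010101001100001001→1 (1)
 53  01100101010011000010011→0 (1)
 54  11001010100110000100111→1 (1)
 55  10010101001100001001111→1 (0)
 56  00101010011000010011110→0 (0)
 57  01010100110000100111100→0 (1)
 58  10101001100001001111001→1 (1)
 59  01010011000010011110011→0 (0)
 60  10100110000100111100110→1 (0)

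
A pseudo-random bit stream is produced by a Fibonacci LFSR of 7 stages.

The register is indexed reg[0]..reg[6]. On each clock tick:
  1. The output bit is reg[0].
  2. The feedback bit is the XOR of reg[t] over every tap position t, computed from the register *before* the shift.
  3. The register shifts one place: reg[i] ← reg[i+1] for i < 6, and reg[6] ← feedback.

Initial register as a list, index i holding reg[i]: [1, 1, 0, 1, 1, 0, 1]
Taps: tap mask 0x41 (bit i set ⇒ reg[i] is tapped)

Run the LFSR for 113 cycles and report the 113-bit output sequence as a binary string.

11011010110110010010001110000101111100101011100110100010011110001010000110000010000001111111010101001100111011101

k : reg_k → out_k, fb_k
0: 1101101 → 1, fb=0
1: 1011010 → 1, fb=1
2: 0110101 → 0, fb=1
3: 1101011 → 1, fb=0
4: 1010110 → 1, fb=1
5: 0101101 → 0, fb=1
6: 1011011 → 1, fb=0
7: 0110110 → 0, fb=0
8: 1101100 → 1, fb=1
9: 1011001 → 1, fb=0
10: 0110010 → 0, fb=0
11: 1100100 → 1, fb=1
12: 1001001 → 1, fb=0
13: 0010010 → 0, fb=0
14: 0100100 → 0, fb=0
15: 1001000 → 1, fb=1
16: 0010001 → 0, fb=1
17: 0100011 → 0, fb=1
18: 1000111 → 1, fb=0
19: 0001110 → 0, fb=0
20: 0011100 → 0, fb=0
21: 0111000 → 0, fb=0
22: 1110000 → 1, fb=1
23: 1100001 → 1, fb=0
24: 1000010 → 1, fb=1
25: 0000101 → 0, fb=1
26: 0001011 → 0, fb=1
27: 0010111 → 0, fb=1
28: 0101111 → 0, fb=1
29: 1011111 → 1, fb=0
30: 0111110 → 0, fb=0
31: 1111100 → 1, fb=1
32: 1111001 → 1, fb=0
33: 1110010 → 1, fb=1
34: 1100101 → 1, fb=0
35: 1001010 → 1, fb=1
36: 0010101 → 0, fb=1
37: 0101011 → 0, fb=1
38: 1010111 → 1, fb=0
39: 0101110 → 0, fb=0
40: 1011100 → 1, fb=1
41: 0111001 → 0, fb=1
42: 1110011 → 1, fb=0
43: 1100110 → 1, fb=1
44: 1001101 → 1, fb=0
45: 0011010 → 0, fb=0
46: 0110100 → 0, fb=0
47: 1101000 → 1, fb=1
48: 1010001 → 1, fb=0
49: 0100010 → 0, fb=0
50: 1000100 → 1, fb=1
51: 0001001 → 0, fb=1
52: 0010011 → 0, fb=1
53: 0100111 → 0, fb=1
54: 1001111 → 1, fb=0
55: 0011110 → 0, fb=0
56: 0111100 → 0, fb=0
57: 1111000 → 1, fb=1
58: 1110001 → 1, fb=0
59: 1100010 → 1, fb=1
60: 1000101 → 1, fb=0
61: 0001010 → 0, fb=0
62: 0010100 → 0, fb=0
63: 0101000 → 0, fb=0
64: 1010000 → 1, fb=1
65: 0100001 → 0, fb=1
66: 1000011 → 1, fb=0
67: 0000110 → 0, fb=0
68: 0001100 → 0, fb=0
69: 0011000 → 0, fb=0
70: 0110000 → 0, fb=0
71: 1100000 → 1, fb=1
72: 1000001 → 1, fb=0
73: 0000010 → 0, fb=0
74: 0000100 → 0, fb=0
75: 0001000 → 0, fb=0
76: 0010000 → 0, fb=0
77: 0100000 → 0, fb=0
78: 1000000 → 1, fb=1
79: 0000001 → 0, fb=1
80: 0000011 → 0, fb=1
81: 0000111 → 0, fb=1
82: 0001111 → 0, fb=1
83: 0011111 → 0, fb=1
84: 0111111 → 0, fb=1
85: 1111111 → 1, fb=0
86: 1111110 → 1, fb=1
87: 1111101 → 1, fb=0
88: 1111010 → 1, fb=1
89: 1110101 → 1, fb=0
90: 1101010 → 1, fb=1
91: 1010101 → 1, fb=0
92: 0101010 → 0, fb=0
93: 1010100 → 1, fb=1
94: 0101001 → 0, fb=1
95: 1010011 → 1, fb=0
96: 0100110 → 0, fb=0
97: 1001100 → 1, fb=1
98: 0011001 → 0, fb=1
99: 0110011 → 0, fb=1
100: 1100111 → 1, fb=0
101: 1001110 → 1, fb=1
102: 0011101 → 0, fb=1
103: 0111011 → 0, fb=1
104: 1110111 → 1, fb=0
105: 1101110 → 1, fb=1
106: 1011101 → 1, fb=0
107: 0111010 → 0, fb=0
108: 1110100 → 1, fb=1
109: 1101001 → 1, fb=0
110: 1010010 → 1, fb=1
111: 0100101 → 0, fb=1
112: 1001011 → 1, fb=0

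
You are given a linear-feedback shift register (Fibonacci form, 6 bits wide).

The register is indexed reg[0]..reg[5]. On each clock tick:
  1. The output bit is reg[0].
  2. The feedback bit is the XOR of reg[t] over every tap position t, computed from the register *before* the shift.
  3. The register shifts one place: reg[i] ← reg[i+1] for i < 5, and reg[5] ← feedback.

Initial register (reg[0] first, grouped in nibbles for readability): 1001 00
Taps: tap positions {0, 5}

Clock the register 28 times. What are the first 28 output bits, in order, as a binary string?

1001001110001011110010100011

k : reg_k → out_k, fb_k
0: 100100 → 1, fb=1
1: 001001 → 0, fb=1
2: 010011 → 0, fb=1
3: 100111 → 1, fb=0
4: 001110 → 0, fb=0
5: 011100 → 0, fb=0
6: 111000 → 1, fb=1
7: 110001 → 1, fb=0
8: 100010 → 1, fb=1
9: 000101 → 0, fb=1
10: 001011 → 0, fb=1
11: 010111 → 0, fb=1
12: 101111 → 1, fb=0
13: 011110 → 0, fb=0
14: 111100 → 1, fb=1
15: 111001 → 1, fb=0
16: 110010 → 1, fb=1
17: 100101 → 1, fb=0
18: 001010 → 0, fb=0
19: 010100 → 0, fb=0
20: 101000 → 1, fb=1
21: 010001 → 0, fb=1
22: 100011 → 1, fb=0
23: 000110 → 0, fb=0
24: 001100 → 0, fb=0
25: 011000 → 0, fb=0
26: 110000 → 1, fb=1
27: 100001 → 1, fb=0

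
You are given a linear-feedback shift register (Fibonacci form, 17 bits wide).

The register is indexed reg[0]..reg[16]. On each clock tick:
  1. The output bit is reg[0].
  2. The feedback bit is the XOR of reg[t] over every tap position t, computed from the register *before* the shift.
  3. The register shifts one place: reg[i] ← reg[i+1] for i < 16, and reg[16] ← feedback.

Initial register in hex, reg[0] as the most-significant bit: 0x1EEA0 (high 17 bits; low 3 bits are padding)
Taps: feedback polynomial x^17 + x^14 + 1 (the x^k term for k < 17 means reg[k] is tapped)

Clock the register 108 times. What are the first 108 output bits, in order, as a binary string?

k : reg_k → out_k, fb_k
0: 00011110111010100 → 0, fb=1
1: 00111101110101001 → 0, fb=0
2: 01111011101010010 → 0, fb=0
3: 11110111010100100 → 1, fb=0
4: 11101110101001000 → 1, fb=1
5: 11011101010010001 → 1, fb=1
6: 10111010100100011 → 1, fb=1
7: 01110101001000111 → 0, fb=1
8: 11101010010001111 → 1, fb=0
9: 11010100100011110 → 1, fb=0
10: 10101001000111100 → 1, fb=0
11: 01010010001111000 → 0, fb=0
12: 10100100011110000 → 1, fb=1
13: 01001000111100001 → 0, fb=0
14: 10010001111000010 → 1, fb=1
15: 00100011110000101 → 0, fb=1
16: 01000111100001011 → 0, fb=0
17: 10001111000010110 → 1, fb=0
18: 00011110000101100 → 0, fb=1
19: 00111100001011001 → 0, fb=0
20: 01111000010110010 → 0, fb=0
21: 11110000101100100 → 1, fb=0
22: 11100001011001000 → 1, fb=1
23: 11000010110010001 → 1, fb=1
24: 10000101100100011 → 1, fb=1
25: 00001011001000111 → 0, fb=1
26: 00010110010001111 → 0, fb=1
27: 00101100100011111 → 0, fb=1
28: 01011001000111111 → 0, fb=1
29: 10110010001111111 → 1, fb=0
30: 01100100011111110 → 0, fb=1
31: 11001000111111101 → 1, fb=0
32: 10010001111111010 → 1, fb=1
33: 00100011111110101 → 0, fb=1
34: 01000111111101011 → 0, fb=0
35: 10001111111010110 → 1, fb=0
36: 00011111110101100 → 0, fb=1
37: 00111111101011001 → 0, fb=0
38: 01111111010110010 → 0, fb=0
39: 11111110101100100 → 1, fb=0
40: 11111101011001000 → 1, fb=1
41: 11111010110010001 → 1, fb=1
42: 11110101100100011 → 1, fb=1
43: 11101011001000111 → 1, fb=0
44: 11010110010001110 → 1, fb=0
45: 10101100100011100 → 1, fb=0
46: 01011001000111000 → 0, fb=0
47: 10110010001110000 → 1, fb=1
48: 01100100011100001 → 0, fb=0
49: 11001000111000010 → 1, fb=1
50: 10010001110000101 → 1, fb=0
51: 00100011100001010 → 0, fb=0
52: 01000111000010100 → 0, fb=1
53: 10001110000101001 → 1, fb=1
54: 00011100001010011 → 0, fb=0
55: 00111000010100110 → 0, fb=1
56: 01110000101001101 → 0, fb=1
57: 11100001010011011 → 1, fb=1
58: 11000010100110111 → 1, fb=0
59: 10000101001101110 → 1, fb=0
60: 00001010011011100 → 0, fb=1
61: 00010100110111001 → 0, fb=0
62: 00101001101110010 → 0, fb=0
63: 01010011011100100 → 0, fb=1
64: 10100110111001001 → 1, fb=1
65: 01001101110010011 → 0, fb=0
66: 10011011100100110 → 1, fb=0
67: 00110111001001100 → 0, fb=1
68: 01101110010011001 → 0, fb=0
69: 11011100100110010 → 1, fb=1
70: 10111001001100101 → 1, fb=0
71: 01110010011001010 → 0, fb=0
72: 11100100110010100 → 1, fb=0
73: 11001001100101000 → 1, fb=1
74: 10010011001010001 → 1, fb=1
75: 00100110010100011 → 0, fb=0
76: 01001100101000110 → 0, fb=1
77: 10011001010001101 → 1, fb=0
78: 00110010100011010 → 0, fb=0
79: 01100101000110100 → 0, fb=1
80: 11001010001101001 → 1, fb=1
81: 10010100011010011 → 1, fb=1
82: 00101000110100111 → 0, fb=1
83: 01010001101001111 → 0, fb=1
84: 10100011010011111 → 1, fb=0
85: 01000110100111110 → 0, fb=1
86: 10001101001111101 → 1, fb=0
87: 00011010011111010 → 0, fb=0
88: 00110100111110100 → 0, fb=1
89: 01101001111101001 → 0, fb=0
90: 11010011111010010 → 1, fb=1
91: 10100111110100101 → 1, fb=0
92: 01001111101001010 → 0, fb=0
93: 10011111010010100 → 1, fb=0
94: 00111110100101000 → 0, fb=0
95: 01111101001010000 → 0, fb=0
96: 11111010010100000 → 1, fb=1
97: 11110100101000001 → 1, fb=1
98: 11101001010000011 → 1, fb=1
99: 11010010100000111 → 1, fb=0
100: 10100101000001110 → 1, fb=0
101: 01001010000011100 → 0, fb=1
102: 10010100000111001 → 1, fb=1
103: 00101000001110011 → 0, fb=0
104: 01010000011100110 → 0, fb=1
105: 10100000111001101 → 1, fb=0
106: 01000001110011010 → 0, fb=0
107: 10000011100110100 → 1, fb=0

000111101110101001000111100001011001000111111101011001000111000010100110111001001100101000110100111110100101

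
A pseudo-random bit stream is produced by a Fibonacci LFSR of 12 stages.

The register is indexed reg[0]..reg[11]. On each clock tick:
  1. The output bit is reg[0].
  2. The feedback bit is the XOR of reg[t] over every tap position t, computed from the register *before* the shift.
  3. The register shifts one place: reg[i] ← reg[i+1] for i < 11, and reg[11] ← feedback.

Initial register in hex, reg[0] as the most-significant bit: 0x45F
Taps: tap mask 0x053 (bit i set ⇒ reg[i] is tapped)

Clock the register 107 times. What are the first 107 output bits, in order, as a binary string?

k : reg_k → out_k, fb_k
0: 010001011111 → 0, fb=1
1: 100010111111 → 1, fb=1
2: 000101111111 → 0, fb=1
3: 001011111111 → 0, fb=0
4: 010111111110 → 0, fb=1
5: 101111111101 → 1, fb=1
6: 011111111011 → 0, fb=1
7: 111111110111 → 1, fb=0
8: 111111101110 → 1, fb=0
9: 111111011100 → 1, fb=1
10: 111110111001 → 1, fb=0
11: 111101110010 → 1, fb=1
12: 111011100101 → 1, fb=0
13: 110111001010 → 1, fb=1
14: 101110010101 → 1, fb=0
15: 011100101010 → 0, fb=0
16: 111001010100 → 1, fb=0
17: 110010101000 → 1, fb=0
18: 100101010000 → 1, fb=1
19: 001010100001 → 0, fb=0
20: 010101000010 → 0, fb=1
21: 101010000101 → 1, fb=0
22: 010100001010 → 0, fb=1
23: 101000010101 → 1, fb=1
24: 010000101011 → 0, fb=0
25: 100001010110 → 1, fb=1
26: 000010101101 → 0, fb=0
27: 000101011010 → 0, fb=0
28: 001010110100 → 0, fb=0
29: 010101101000 → 0, fb=0
30: 101011010000 → 1, fb=0
31: 010110100000 → 0, fb=1
32: 101101000001 → 1, fb=1
33: 011010000011 → 0, fb=0
34: 110100000110 → 1, fb=0
35: 101000001100 → 1, fb=1
36: 010000011001 → 0, fb=1
37: 100000110011 → 1, fb=0
38: 000001100110 → 0, fb=1
39: 000011001101 → 0, fb=1
40: 000110011011 → 0, fb=1
41: 001100110111 → 0, fb=1
42: 011001101111 → 0, fb=0
43: 110011011110 → 1, fb=1
44: 100110111101 → 1, fb=1
45: 001101111011 → 0, fb=1
46: 011011110111 → 0, fb=1
47: 110111101111 → 1, fb=0
48: 101111011110 → 1, fb=0
49: 011110111100 → 0, fb=1
50: 111101111001 → 1, fb=1
51: 111011110011 → 1, fb=0
52: 110111100110 → 1, fb=0
53: 101111001100 → 1, fb=0
54: 011110011000 → 0, fb=0
55: 111100110000 → 1, fb=1
56: 111001100001 → 1, fb=1
57: 110011000011 → 1, fb=1
58: 100110000111 → 1, fb=0
59: 001100001110 → 0, fb=0
60: 011000011100 → 0, fb=1
61: 110000111001 → 1, fb=1
62: 100001110011 → 1, fb=0
63: 000011100110 → 0, fb=0
64: 000111001100 → 0, fb=1
65: 001110011001 → 0, fb=1
66: 011100110011 → 0, fb=0
67: 111001100110 → 1, fb=1
68: 110011001101 → 1, fb=1
69: 100110011011 → 1, fb=0
70: 001100110110 → 0, fb=1
71: 011001101101 → 0, fb=0
72: 110011011010 → 1, fb=1
73: 100110110101 → 1, fb=1
74: 001101101011 → 0, fb=1
75: 011011010111 → 0, fb=0
76: 110110101110 → 1, fb=0
77: 101101011100 → 1, fb=1
78: 011010111001 → 0, fb=1
79: 110101110011 → 1, fb=1
80: 101011100111 → 1, fb=1
81: 010111001111 → 0, fb=0
82: 101110011110 → 1, fb=0
83: 011100111100 → 0, fb=0
84: 111001111000 → 1, fb=1
85: 110011110001 → 1, fb=0
86: 100111100010 → 1, fb=1
87: 001111000101 → 0, fb=1
88: 011110001011 → 0, fb=0
89: 111100010110 → 1, fb=0
90: 111000101100 → 1, fb=1
91: 110001011001 → 1, fb=0
92: 100010110010 → 1, fb=1
93: 000101100101 → 0, fb=1
94: 001011001011 → 0, fb=1
95: 010110010111 → 0, fb=0
96: 101100101110 → 1, fb=0
97: 011001011100 → 0, fb=1
98: 110010111001 → 1, fb=0
99: 100101110010 → 1, fb=0
100: 001011100100 → 0, fb=0
101: 010111001000 → 0, fb=0
102: 101110010000 → 1, fb=0
103: 011100100000 → 0, fb=0
104: 111001000000 → 1, fb=0
105: 110010000000 → 1, fb=1
106: 100100000001 → 1, fb=1

01000101111111101110010101000010101101000001100110111101111001100001110011001101101011100111100010110010111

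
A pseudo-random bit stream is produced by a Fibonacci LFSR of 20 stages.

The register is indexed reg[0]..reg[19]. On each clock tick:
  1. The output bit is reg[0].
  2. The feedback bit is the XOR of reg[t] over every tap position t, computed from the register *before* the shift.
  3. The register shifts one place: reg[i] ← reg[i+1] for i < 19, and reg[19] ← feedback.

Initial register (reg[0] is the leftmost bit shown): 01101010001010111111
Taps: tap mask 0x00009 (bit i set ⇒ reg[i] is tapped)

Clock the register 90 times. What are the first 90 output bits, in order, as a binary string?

011010100010101111110011101101110100011011100000110101110001111001100110111111101101010100

step | reg (before) | out | fb
   0 | 01101010001010111111 | 0 | 0
   1 | 11010100010101111110 | 1 | 0
   2 | 10101000101011111100 | 1 | 1
   3 | 01010001010111111001 | 0 | 1
   4 | 10100010101111110011 | 1 | 1
   5 | 01000101011111100111 | 0 | 0
   6 | 10001010111111001110 | 1 | 1
   7 | 00010101111110011101 | 0 | 1
   8 | 00101011111100111011 | 0 | 0
   9 | 01010111111001110110 | 0 | 1
  10 | 10101111110011101101 | 1 | 1
  11 | 01011111100111011011 | 0 | 1
  12 | 10111111001110110111 | 1 | 0
  13 | 01111110011101101110 | 0 | 1
  14 | 11111100111011011101 | 1 | 0
  15 | 11111001110110111010 | 1 | 0
  16 | 11110011101101110100 | 1 | 0
  17 | 11100111011011101000 | 1 | 1
  18 | 11001110110111010001 | 1 | 1
  19 | 10011101101110100011 | 1 | 0
  20 | 00111011011101000110 | 0 | 1
  21 | 01110110111010001101 | 0 | 1
  22 | 11101101110100011011 | 1 | 1
  23 | 11011011101000110111 | 1 | 0
  24 | 10110111010001101110 | 1 | 0
  25 | 01101110100011011100 | 0 | 0
  26 | 11011101000110111000 | 1 | 0
  27 | 10111010001101110000 | 1 | 0
  28 | 01110100011011100000 | 0 | 1
  29 | 11101000110111000001 | 1 | 1
  30 | 11010001101110000011 | 1 | 0
  31 | 10100011011100000110 | 1 | 1
  32 | 01000110111000001101 | 0 | 0
  33 | 10001101110000011010 | 1 | 1
  34 | 00011011100000110101 | 0 | 1
  35 | 00110111000001101011 | 0 | 1
  36 | 01101110000011010111 | 0 | 0
  37 | 11011100000110101110 | 1 | 0
  38 | 10111000001101011100 | 1 | 0
  39 | 01110000011010111000 | 0 | 1
  40 | 11100000110101110001 | 1 | 1
  41 | 11000001101011100011 | 1 | 1
  42 | 10000011010111000111 | 1 | 1
  43 | 00000110101110001111 | 0 | 0
  44 | 00001101011100011110 | 0 | 0
  45 | 00011010111000111100 | 0 | 1
  46 | 00110101110001111001 | 0 | 1
  47 | 01101011100011110011 | 0 | 0
  48 | 11010111000111100110 | 1 | 0
  49 | 10101110001111001100 | 1 | 1
  50 | 01011100011110011001 | 0 | 1
  51 | 10111000111100110011 | 1 | 0
  52 | 01110001111001100110 | 0 | 1
  53 | 11100011110011001101 | 1 | 1
  54 | 11000111100110011011 | 1 | 1
  55 | 10001111001100110111 | 1 | 1
  56 | 00011110011001101111 | 0 | 1
  57 | 00111100110011011111 | 0 | 1
  58 | 01111001100110111111 | 0 | 1
  59 | 11110011001101111111 | 1 | 0
  60 | 11100110011011111110 | 1 | 1
  61 | 11001100110111111101 | 1 | 1
  62 | 10011001101111111011 | 1 | 0
  63 | 00110011011111110110 | 0 | 1
  64 | 01100110111111101101 | 0 | 0
  65 | 11001101111111011010 | 1 | 1
  66 | 10011011111110110101 | 1 | 0
  67 | 00110111111101101010 | 0 | 1
  68 | 01101111111011010101 | 0 | 0
  69 | 11011111110110101010 | 1 | 0
  70 | 10111111101101010100 | 1 | 0
  71 | 01111111011010101000 | 0 | 1
  72 | 11111110110101010001 | 1 | 0
  73 | 11111101101010100010 | 1 | 0
  74 | 11111011010101000100 | 1 | 0
  75 | 11110110101010001000 | 1 | 0
  76 | 11101101010100010000 | 1 | 1
  77 | 11011010101000100001 | 1 | 0
  78 | 10110101010001000010 | 1 | 0
  79 | 01101010100010000100 | 0 | 0
  80 | 11010101000100001000 | 1 | 0
  81 | 10101010001000010000 | 1 | 1
  82 | 01010100010000100001 | 0 | 1
  83 | 10101000100001000011 | 1 | 1
  84 | 01010001000010000111 | 0 | 1
  85 | 10100010000100001111 | 1 | 1
  86 | 01000100001000011111 | 0 | 0
  87 | 10001000010000111110 | 1 | 1
  88 | 00010000100001111101 | 0 | 1
  89 | 00100001000011111011 | 0 | 0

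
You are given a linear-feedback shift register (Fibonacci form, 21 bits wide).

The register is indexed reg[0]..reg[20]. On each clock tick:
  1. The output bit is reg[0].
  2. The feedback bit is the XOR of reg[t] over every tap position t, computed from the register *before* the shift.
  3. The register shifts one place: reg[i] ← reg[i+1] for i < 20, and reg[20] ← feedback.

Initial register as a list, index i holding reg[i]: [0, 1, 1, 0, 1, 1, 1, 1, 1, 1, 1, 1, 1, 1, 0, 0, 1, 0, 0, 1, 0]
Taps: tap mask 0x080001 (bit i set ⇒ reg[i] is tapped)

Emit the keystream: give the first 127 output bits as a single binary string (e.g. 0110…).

k : reg_k → out_k, fb_k
0: 011011111111110010010 → 0, fb=1
1: 110111111111100100101 → 1, fb=1
2: 101111111111001001011 → 1, fb=0
3: 011111111110010010110 → 0, fb=1
4: 111111111100100101101 → 1, fb=1
5: 111111111001001011011 → 1, fb=0
6: 111111110010010110110 → 1, fb=0
7: 111111100100101101100 → 1, fb=1
8: 111111001001011011001 → 1, fb=1
9: 111110010010110110011 → 1, fb=0
10: 111100100101101100110 → 1, fb=0
11: 111001001011011001100 → 1, fb=1
12: 110010010110110011001 → 1, fb=1
13: 100100101101100110011 → 1, fb=0
14: 001001011011001100110 → 0, fb=1
15: 010010110110011001101 → 0, fb=0
16: 100101101100110011010 → 1, fb=0
17: 001011011001100110100 → 0, fb=0
18: 010110110011001101000 → 0, fb=0
19: 101101100110011010000 → 1, fb=1
20: 011011001100110100001 → 0, fb=0
21: 110110011001101000010 → 1, fb=0
22: 101100110011010000100 → 1, fb=1
23: 011001100110100001001 → 0, fb=0
24: 110011001101000010010 → 1, fb=0
25: 100110011010000100100 → 1, fb=1
26: 001100110100001001001 → 0, fb=0
27: 011001101000010010010 → 0, fb=1
28: 110011010000100100101 → 1, fb=1
29: 100110100001001001011 → 1, fb=0
30: 001101000010010010110 → 0, fb=1
31: 011010000100100101101 → 0, fb=0
32: 110100001001001011010 → 1, fb=0
33: 101000010010010110100 → 1, fb=1
34: 010000100100101101001 → 0, fb=0
35: 100001001001011010010 → 1, fb=0
36: 000010010010110100100 → 0, fb=0
37: 000100100101101001000 → 0, fb=0
38: 001001001011010010000 → 0, fb=0
39: 010010010110100100000 → 0, fb=0
40: 100100101101001000000 → 1, fb=1
41: 001001011010010000001 → 0, fb=0
42: 010010110100100000010 → 0, fb=1
43: 100101101001000000101 → 1, fb=1
44: 001011010010000001011 → 0, fb=1
45: 010110100100000010111 → 0, fb=1
46: 101101001000000101111 → 1, fb=0
47: 011010010000001011110 → 0, fb=1
48: 110100100000010111101 → 1, fb=1
49: 101001000000101111011 → 1, fb=0
50: 010010000001011110110 → 0, fb=1
51: 100100000010111101101 → 1, fb=1
52: 001000000101111011011 → 0, fb=1
53: 010000001011110110111 → 0, fb=1
54: 100000010111101101111 → 1, fb=0
55: 000000101111011011110 → 0, fb=1
56: 000001011110110111101 → 0, fb=0
57: 000010111101101111010 → 0, fb=1
58: 000101111011011110101 → 0, fb=0
59: 001011110110111101010 → 0, fb=1
60: 010111101101111010101 → 0, fb=0
61: 101111011011110101010 → 1, fb=0
62: 011110110111101010100 → 0, fb=0
63: 111101101111010101000 → 1, fb=1
64: 111011011110101010001 → 1, fb=1
65: 110110111101010100011 → 1, fb=0
66: 101101111010101000110 → 1, fb=0
67: 011011110101010001100 → 0, fb=0
68: 110111101010100011000 → 1, fb=1
69: 101111010101000110001 → 1, fb=1
70: 011110101010001100011 → 0, fb=1
71: 111101010100011000111 → 1, fb=0
72: 111010101000110001110 → 1, fb=0
73: 110101010001100011100 → 1, fb=1
74: 101010100011000111001 → 1, fb=1
75: 010101000110001110011 → 0, fb=1
76: 101010001100011100111 → 1, fb=0
77: 010100011000111001110 → 0, fb=1
78: 101000110001110011101 → 1, fb=1
79: 010001100011100111011 → 0, fb=1
80: 100011000111001110111 → 1, fb=0
81: 000110001110011101110 → 0, fb=1
82: 001100011100111011101 → 0, fb=0
83: 011000111001110111010 → 0, fb=1
84: 110001110011101110101 → 1, fb=1
85: 100011100111011101011 → 1, fb=0
86: 000111001110111010110 → 0, fb=1
87: 001110011101110101101 → 0, fb=0
88: 011100111011101011010 → 0, fb=1
89: 111001110111010110101 → 1, fb=1
90: 110011101110101101011 → 1, fb=0
91: 100111011101011010110 → 1, fb=0
92: 001110111010110101100 → 0, fb=0
93: 011101110101101011000 → 0, fb=0
94: 111011101011010110000 → 1, fb=1
95: 110111010110101100001 → 1, fb=1
96: 101110101101011000011 → 1, fb=0
97: 011101011010110000110 → 0, fb=1
98: 111010110101100001101 → 1, fb=1
99: 110101101011000011011 → 1, fb=0
100: 101011010110000110110 → 1, fb=0
101: 010110101100001101100 → 0, fb=0
102: 101101011000011011000 → 1, fb=1
103: 011010110000110110001 → 0, fb=0
104: 110101100001101100010 → 1, fb=0
105: 101011000011011000100 → 1, fb=1
106: 010110000110110001001 → 0, fb=0
107: 101100001101100010010 → 1, fb=0
108: 011000011011000100100 → 0, fb=0
109: 110000110110001001000 → 1, fb=1
110: 100001101100010010001 → 1, fb=1
111: 000011011000100100011 → 0, fb=1
112: 000110110001001000111 → 0, fb=1
113: 001101100010010001111 → 0, fb=1
114: 011011000100100011111 → 0, fb=1
115: 110110001001000111111 → 1, fb=0
116: 101100010010001111110 → 1, fb=0
117: 011000100100011111100 → 0, fb=0
118: 110001001000111111000 → 1, fb=1
119: 100010010001111110001 → 1, fb=1
120: 000100100011111100011 → 0, fb=1
121: 001001000111111000111 → 0, fb=1
122: 010010001111110001111 → 0, fb=1
123: 100100011111100011111 → 1, fb=0
124: 001000111111000111110 → 0, fb=1
125: 010001111110001111101 → 0, fb=0
126: 100011111100011111010 → 1, fb=0

0110111111111100100101101100110011010000100100101101001000000101111011011110101010001100011100111011101011010110000110110001001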